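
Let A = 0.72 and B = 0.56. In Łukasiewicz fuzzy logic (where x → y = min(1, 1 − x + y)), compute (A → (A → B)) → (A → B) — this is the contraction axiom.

A → B = min(1, 1 − 0.72 + 0.56) = min(1, 0.84) = 0.84
A → (A → B) = min(1, 1 − 0.72 + 0.84) = min(1, 1.12) = 1.00
(A → (A → B)) → (A → B) = min(1, 1 − 1.00 + 0.84) = min(1, 0.84) = 0.84
(The value 0.84 < 1 shows this instance is not satisfied; fails in Ł∞ (the t-norm is not idempotent).)

0.84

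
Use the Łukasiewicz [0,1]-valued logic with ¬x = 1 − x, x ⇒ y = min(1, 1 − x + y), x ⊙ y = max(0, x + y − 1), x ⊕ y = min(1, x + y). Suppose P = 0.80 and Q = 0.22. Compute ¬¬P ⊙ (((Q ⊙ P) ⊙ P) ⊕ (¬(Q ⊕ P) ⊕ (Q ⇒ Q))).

¬P = 1 − 0.80 = 0.20
¬¬P = 1 − 0.20 = 0.80
Q ⊙ P = max(0, 0.22 + 0.80 − 1) = max(0, 0.02) = 0.02
(Q ⊙ P) ⊙ P = max(0, 0.02 + 0.80 − 1) = max(0, -0.18) = 0.00
Q ⊕ P = min(1, 0.22 + 0.80) = min(1, 1.02) = 1.00
¬(Q ⊕ P) = 1 − 1.00 = 0.00
Q ⇒ Q = min(1, 1 − 0.22 + 0.22) = min(1, 1.00) = 1.00
¬(Q ⊕ P) ⊕ (Q ⇒ Q) = min(1, 0.00 + 1.00) = min(1, 1.00) = 1.00
((Q ⊙ P) ⊙ P) ⊕ (¬(Q ⊕ P) ⊕ (Q ⇒ Q)) = min(1, 0.00 + 1.00) = min(1, 1.00) = 1.00
¬¬P ⊙ (((Q ⊙ P) ⊙ P) ⊕ (¬(Q ⊕ P) ⊕ (Q ⇒ Q))) = max(0, 0.80 + 1.00 − 1) = max(0, 0.80) = 0.80

0.80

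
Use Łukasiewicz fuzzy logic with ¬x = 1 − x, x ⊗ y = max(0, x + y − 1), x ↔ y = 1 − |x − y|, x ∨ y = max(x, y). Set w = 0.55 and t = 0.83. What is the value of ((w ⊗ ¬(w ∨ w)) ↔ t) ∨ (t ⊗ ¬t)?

w ∨ w = max(0.55, 0.55) = 0.55
¬(w ∨ w) = 1 − 0.55 = 0.45
w ⊗ ¬(w ∨ w) = max(0, 0.55 + 0.45 − 1) = max(0, 0.00) = 0.00
(w ⊗ ¬(w ∨ w)) ↔ t = 1 − |0.00 − 0.83| = 1 − 0.83 = 0.17
¬t = 1 − 0.83 = 0.17
t ⊗ ¬t = max(0, 0.83 + 0.17 − 1) = max(0, 0.00) = 0.00
((w ⊗ ¬(w ∨ w)) ↔ t) ∨ (t ⊗ ¬t) = max(0.17, 0.00) = 0.17

0.17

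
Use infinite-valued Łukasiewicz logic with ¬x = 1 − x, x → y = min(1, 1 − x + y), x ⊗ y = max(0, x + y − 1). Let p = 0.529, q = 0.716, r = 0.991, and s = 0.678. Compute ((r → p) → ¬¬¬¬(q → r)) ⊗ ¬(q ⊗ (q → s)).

0.322

r → p = min(1, 1 − 0.991 + 0.529) = min(1, 0.538) = 0.538
q → r = min(1, 1 − 0.716 + 0.991) = min(1, 1.275) = 1.000
¬(q → r) = 1 − 1.000 = 0.000
¬¬(q → r) = 1 − 0.000 = 1.000
¬¬¬(q → r) = 1 − 1.000 = 0.000
¬¬¬¬(q → r) = 1 − 0.000 = 1.000
(r → p) → ¬¬¬¬(q → r) = min(1, 1 − 0.538 + 1.000) = min(1, 1.462) = 1.000
q → s = min(1, 1 − 0.716 + 0.678) = min(1, 0.962) = 0.962
q ⊗ (q → s) = max(0, 0.716 + 0.962 − 1) = max(0, 0.678) = 0.678
¬(q ⊗ (q → s)) = 1 − 0.678 = 0.322
((r → p) → ¬¬¬¬(q → r)) ⊗ ¬(q ⊗ (q → s)) = max(0, 1.000 + 0.322 − 1) = max(0, 0.322) = 0.322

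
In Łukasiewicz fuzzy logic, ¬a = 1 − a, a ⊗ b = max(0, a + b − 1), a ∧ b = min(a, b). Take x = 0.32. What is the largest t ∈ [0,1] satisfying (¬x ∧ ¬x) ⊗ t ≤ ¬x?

¬x = 1 − 0.32 = 0.68
¬x ∧ ¬x = min(0.68, 0.68) = 0.68
So the left factor is ¬x ∧ ¬x = 0.68.
So the right-hand bound is ¬x = 0.68.
The residuum of the Łukasiewicz t-norm gives the supremum: min(1, 1 − 0.68 + 0.68).
1 − 0.68 + 0.68 = 1.00, so t = min(1, 1.00) = 1.00.
Check: 0.68 ⊗ 1.00 = max(0, 0.68) = 0.68 ≤ 0.68.

1.00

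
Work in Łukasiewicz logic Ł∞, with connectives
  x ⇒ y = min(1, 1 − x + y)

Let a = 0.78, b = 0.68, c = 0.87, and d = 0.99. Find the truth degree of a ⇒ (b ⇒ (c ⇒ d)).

c ⇒ d = min(1, 1 − 0.87 + 0.99) = min(1, 1.12) = 1.00
b ⇒ (c ⇒ d) = min(1, 1 − 0.68 + 1.00) = min(1, 1.32) = 1.00
a ⇒ (b ⇒ (c ⇒ d)) = min(1, 1 − 0.78 + 1.00) = min(1, 1.22) = 1.00

1.00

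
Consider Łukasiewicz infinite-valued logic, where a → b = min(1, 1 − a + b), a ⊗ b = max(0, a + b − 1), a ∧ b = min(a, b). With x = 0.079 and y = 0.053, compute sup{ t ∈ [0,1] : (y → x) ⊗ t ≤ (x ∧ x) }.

y → x = min(1, 1 − 0.053 + 0.079) = min(1, 1.026) = 1.000
So the left factor is y → x = 1.000.
x ∧ x = min(0.079, 0.079) = 0.079
So the right-hand bound is x ∧ x = 0.079.
The residuum of the Łukasiewicz t-norm gives the supremum: min(1, 1 − 1.000 + 0.079).
1 − 1.000 + 0.079 = 0.079, so t = min(1, 0.079) = 0.079.
Check: 1.000 ⊗ 0.079 = max(0, 0.079) = 0.079 ≤ 0.079.

0.079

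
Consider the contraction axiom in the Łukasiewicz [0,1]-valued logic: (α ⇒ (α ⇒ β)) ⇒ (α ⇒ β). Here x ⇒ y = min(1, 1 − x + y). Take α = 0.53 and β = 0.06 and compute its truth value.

0.53

α ⇒ β = min(1, 1 − 0.53 + 0.06) = min(1, 0.53) = 0.53
α ⇒ (α ⇒ β) = min(1, 1 − 0.53 + 0.53) = min(1, 1.00) = 1.00
(α ⇒ (α ⇒ β)) ⇒ (α ⇒ β) = min(1, 1 − 1.00 + 0.53) = min(1, 0.53) = 0.53
(The value 0.53 < 1 shows this instance is not satisfied; fails in Ł∞ (the t-norm is not idempotent).)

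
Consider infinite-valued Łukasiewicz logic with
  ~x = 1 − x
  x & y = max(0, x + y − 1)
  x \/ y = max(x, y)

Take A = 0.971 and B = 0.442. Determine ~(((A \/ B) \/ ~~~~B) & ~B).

0.471

A \/ B = max(0.971, 0.442) = 0.971
~B = 1 − 0.442 = 0.558
~~B = 1 − 0.558 = 0.442
~~~B = 1 − 0.442 = 0.558
~~~~B = 1 − 0.558 = 0.442
(A \/ B) \/ ~~~~B = max(0.971, 0.442) = 0.971
((A \/ B) \/ ~~~~B) & ~B = max(0, 0.971 + 0.558 − 1) = max(0, 0.529) = 0.529
~(((A \/ B) \/ ~~~~B) & ~B) = 1 − 0.529 = 0.471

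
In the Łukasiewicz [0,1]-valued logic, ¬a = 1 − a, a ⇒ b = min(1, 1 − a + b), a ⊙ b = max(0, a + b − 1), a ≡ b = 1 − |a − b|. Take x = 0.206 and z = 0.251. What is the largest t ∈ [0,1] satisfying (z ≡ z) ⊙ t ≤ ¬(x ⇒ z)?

0.000

z ≡ z = 1 − |0.251 − 0.251| = 1 − 0.000 = 1.000
So the left factor is z ≡ z = 1.000.
x ⇒ z = min(1, 1 − 0.206 + 0.251) = min(1, 1.045) = 1.000
¬(x ⇒ z) = 1 − 1.000 = 0.000
So the right-hand bound is ¬(x ⇒ z) = 0.000.
The residuum of the Łukasiewicz t-norm gives the supremum: min(1, 1 − 1.000 + 0.000).
1 − 1.000 + 0.000 = 0.000, so t = min(1, 0.000) = 0.000.
Check: 1.000 ⊙ 0.000 = max(0, 0.000) = 0.000 ≤ 0.000.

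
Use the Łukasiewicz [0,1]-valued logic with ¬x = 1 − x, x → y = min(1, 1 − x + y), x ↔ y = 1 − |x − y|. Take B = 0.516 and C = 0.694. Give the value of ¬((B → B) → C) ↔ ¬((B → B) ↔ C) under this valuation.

1.000

B → B = min(1, 1 − 0.516 + 0.516) = min(1, 1.000) = 1.000
(B → B) → C = min(1, 1 − 1.000 + 0.694) = min(1, 0.694) = 0.694
¬((B → B) → C) = 1 − 0.694 = 0.306
(B → B) ↔ C = 1 − |1.000 − 0.694| = 1 − 0.306 = 0.694
¬((B → B) ↔ C) = 1 − 0.694 = 0.306
¬((B → B) → C) ↔ ¬((B → B) ↔ C) = 1 − |0.306 − 0.306| = 1 − 0.000 = 1.000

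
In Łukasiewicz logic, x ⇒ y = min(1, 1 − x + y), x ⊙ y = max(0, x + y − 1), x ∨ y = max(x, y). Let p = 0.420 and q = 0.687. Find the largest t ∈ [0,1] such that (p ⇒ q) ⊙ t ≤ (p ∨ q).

p ⇒ q = min(1, 1 − 0.420 + 0.687) = min(1, 1.267) = 1.000
So the left factor is p ⇒ q = 1.000.
p ∨ q = max(0.420, 0.687) = 0.687
So the right-hand bound is p ∨ q = 0.687.
The residuum of the Łukasiewicz t-norm gives the supremum: min(1, 1 − 1.000 + 0.687).
1 − 1.000 + 0.687 = 0.687, so t = min(1, 0.687) = 0.687.
Check: 1.000 ⊙ 0.687 = max(0, 0.687) = 0.687 ≤ 0.687.

0.687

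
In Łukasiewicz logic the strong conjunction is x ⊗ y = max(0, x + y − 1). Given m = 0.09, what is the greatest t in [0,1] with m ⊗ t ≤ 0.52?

The residuum of the Łukasiewicz t-norm gives the supremum: min(1, 1 − 0.09 + 0.52).
1 − 0.09 + 0.52 = 1.43, so t = min(1, 1.43) = 1.00.
Check: 0.09 ⊗ 1.00 = max(0, 0.09) = 0.09 ≤ 0.52.

1.00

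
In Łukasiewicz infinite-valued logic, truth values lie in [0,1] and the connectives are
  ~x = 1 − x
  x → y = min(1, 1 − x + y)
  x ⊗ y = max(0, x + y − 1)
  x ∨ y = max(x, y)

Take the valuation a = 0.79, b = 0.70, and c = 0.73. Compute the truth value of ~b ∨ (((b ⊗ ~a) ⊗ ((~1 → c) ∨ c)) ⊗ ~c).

0.30

~b = 1 − 0.70 = 0.30
~a = 1 − 0.79 = 0.21
b ⊗ ~a = max(0, 0.70 + 0.21 − 1) = max(0, -0.09) = 0.00
~1 = 1 − 1.00 = 0.00
~1 → c = min(1, 1 − 0.00 + 0.73) = min(1, 1.73) = 1.00
(~1 → c) ∨ c = max(1.00, 0.73) = 1.00
(b ⊗ ~a) ⊗ ((~1 → c) ∨ c) = max(0, 0.00 + 1.00 − 1) = max(0, 0.00) = 0.00
~c = 1 − 0.73 = 0.27
((b ⊗ ~a) ⊗ ((~1 → c) ∨ c)) ⊗ ~c = max(0, 0.00 + 0.27 − 1) = max(0, -0.73) = 0.00
~b ∨ (((b ⊗ ~a) ⊗ ((~1 → c) ∨ c)) ⊗ ~c) = max(0.30, 0.00) = 0.30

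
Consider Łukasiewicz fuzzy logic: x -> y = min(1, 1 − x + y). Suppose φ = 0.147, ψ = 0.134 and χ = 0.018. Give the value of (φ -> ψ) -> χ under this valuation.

φ -> ψ = min(1, 1 − 0.147 + 0.134) = min(1, 0.987) = 0.987
(φ -> ψ) -> χ = min(1, 1 − 0.987 + 0.018) = min(1, 0.031) = 0.031

0.031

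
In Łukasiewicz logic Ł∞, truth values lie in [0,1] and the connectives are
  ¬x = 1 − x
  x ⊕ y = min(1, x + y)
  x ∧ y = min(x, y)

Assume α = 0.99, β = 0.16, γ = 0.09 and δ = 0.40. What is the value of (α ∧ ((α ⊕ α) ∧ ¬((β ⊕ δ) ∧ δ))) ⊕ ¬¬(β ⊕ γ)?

α ⊕ α = min(1, 0.99 + 0.99) = min(1, 1.98) = 1.00
β ⊕ δ = min(1, 0.16 + 0.40) = min(1, 0.56) = 0.56
(β ⊕ δ) ∧ δ = min(0.56, 0.40) = 0.40
¬((β ⊕ δ) ∧ δ) = 1 − 0.40 = 0.60
(α ⊕ α) ∧ ¬((β ⊕ δ) ∧ δ) = min(1.00, 0.60) = 0.60
α ∧ ((α ⊕ α) ∧ ¬((β ⊕ δ) ∧ δ)) = min(0.99, 0.60) = 0.60
β ⊕ γ = min(1, 0.16 + 0.09) = min(1, 0.25) = 0.25
¬(β ⊕ γ) = 1 − 0.25 = 0.75
¬¬(β ⊕ γ) = 1 − 0.75 = 0.25
(α ∧ ((α ⊕ α) ∧ ¬((β ⊕ δ) ∧ δ))) ⊕ ¬¬(β ⊕ γ) = min(1, 0.60 + 0.25) = min(1, 0.85) = 0.85

0.85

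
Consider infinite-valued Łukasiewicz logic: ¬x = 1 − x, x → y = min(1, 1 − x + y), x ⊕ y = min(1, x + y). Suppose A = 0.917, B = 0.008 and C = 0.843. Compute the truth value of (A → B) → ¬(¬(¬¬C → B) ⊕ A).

A → B = min(1, 1 − 0.917 + 0.008) = min(1, 0.091) = 0.091
¬C = 1 − 0.843 = 0.157
¬¬C = 1 − 0.157 = 0.843
¬¬C → B = min(1, 1 − 0.843 + 0.008) = min(1, 0.165) = 0.165
¬(¬¬C → B) = 1 − 0.165 = 0.835
¬(¬¬C → B) ⊕ A = min(1, 0.835 + 0.917) = min(1, 1.752) = 1.000
¬(¬(¬¬C → B) ⊕ A) = 1 − 1.000 = 0.000
(A → B) → ¬(¬(¬¬C → B) ⊕ A) = min(1, 1 − 0.091 + 0.000) = min(1, 0.909) = 0.909

0.909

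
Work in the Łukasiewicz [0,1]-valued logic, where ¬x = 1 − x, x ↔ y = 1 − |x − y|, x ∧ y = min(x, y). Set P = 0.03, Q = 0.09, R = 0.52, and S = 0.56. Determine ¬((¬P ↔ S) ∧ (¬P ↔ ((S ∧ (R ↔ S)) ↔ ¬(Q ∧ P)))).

0.41

¬P = 1 − 0.03 = 0.97
¬P ↔ S = 1 − |0.97 − 0.56| = 1 − 0.41 = 0.59
R ↔ S = 1 − |0.52 − 0.56| = 1 − 0.04 = 0.96
S ∧ (R ↔ S) = min(0.56, 0.96) = 0.56
Q ∧ P = min(0.09, 0.03) = 0.03
¬(Q ∧ P) = 1 − 0.03 = 0.97
(S ∧ (R ↔ S)) ↔ ¬(Q ∧ P) = 1 − |0.56 − 0.97| = 1 − 0.41 = 0.59
¬P ↔ ((S ∧ (R ↔ S)) ↔ ¬(Q ∧ P)) = 1 − |0.97 − 0.59| = 1 − 0.38 = 0.62
(¬P ↔ S) ∧ (¬P ↔ ((S ∧ (R ↔ S)) ↔ ¬(Q ∧ P))) = min(0.59, 0.62) = 0.59
¬((¬P ↔ S) ∧ (¬P ↔ ((S ∧ (R ↔ S)) ↔ ¬(Q ∧ P)))) = 1 − 0.59 = 0.41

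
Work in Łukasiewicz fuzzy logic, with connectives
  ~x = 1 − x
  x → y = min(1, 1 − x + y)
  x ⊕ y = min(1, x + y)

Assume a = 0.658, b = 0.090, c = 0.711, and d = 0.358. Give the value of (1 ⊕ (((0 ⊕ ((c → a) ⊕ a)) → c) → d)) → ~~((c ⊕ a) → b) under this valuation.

0.090

c → a = min(1, 1 − 0.711 + 0.658) = min(1, 0.947) = 0.947
(c → a) ⊕ a = min(1, 0.947 + 0.658) = min(1, 1.605) = 1.000
0 ⊕ ((c → a) ⊕ a) = min(1, 0.000 + 1.000) = min(1, 1.000) = 1.000
(0 ⊕ ((c → a) ⊕ a)) → c = min(1, 1 − 1.000 + 0.711) = min(1, 0.711) = 0.711
((0 ⊕ ((c → a) ⊕ a)) → c) → d = min(1, 1 − 0.711 + 0.358) = min(1, 0.647) = 0.647
1 ⊕ (((0 ⊕ ((c → a) ⊕ a)) → c) → d) = min(1, 1.000 + 0.647) = min(1, 1.647) = 1.000
c ⊕ a = min(1, 0.711 + 0.658) = min(1, 1.369) = 1.000
(c ⊕ a) → b = min(1, 1 − 1.000 + 0.090) = min(1, 0.090) = 0.090
~((c ⊕ a) → b) = 1 − 0.090 = 0.910
~~((c ⊕ a) → b) = 1 − 0.910 = 0.090
(1 ⊕ (((0 ⊕ ((c → a) ⊕ a)) → c) → d)) → ~~((c ⊕ a) → b) = min(1, 1 − 1.000 + 0.090) = min(1, 0.090) = 0.090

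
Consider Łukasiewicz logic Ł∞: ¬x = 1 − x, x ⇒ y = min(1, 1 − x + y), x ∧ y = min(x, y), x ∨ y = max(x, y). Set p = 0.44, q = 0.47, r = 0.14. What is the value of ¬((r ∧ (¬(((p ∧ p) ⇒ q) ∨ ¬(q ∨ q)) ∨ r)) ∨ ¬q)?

p ∧ p = min(0.44, 0.44) = 0.44
(p ∧ p) ⇒ q = min(1, 1 − 0.44 + 0.47) = min(1, 1.03) = 1.00
q ∨ q = max(0.47, 0.47) = 0.47
¬(q ∨ q) = 1 − 0.47 = 0.53
((p ∧ p) ⇒ q) ∨ ¬(q ∨ q) = max(1.00, 0.53) = 1.00
¬(((p ∧ p) ⇒ q) ∨ ¬(q ∨ q)) = 1 − 1.00 = 0.00
¬(((p ∧ p) ⇒ q) ∨ ¬(q ∨ q)) ∨ r = max(0.00, 0.14) = 0.14
r ∧ (¬(((p ∧ p) ⇒ q) ∨ ¬(q ∨ q)) ∨ r) = min(0.14, 0.14) = 0.14
¬q = 1 − 0.47 = 0.53
(r ∧ (¬(((p ∧ p) ⇒ q) ∨ ¬(q ∨ q)) ∨ r)) ∨ ¬q = max(0.14, 0.53) = 0.53
¬((r ∧ (¬(((p ∧ p) ⇒ q) ∨ ¬(q ∨ q)) ∨ r)) ∨ ¬q) = 1 − 0.53 = 0.47

0.47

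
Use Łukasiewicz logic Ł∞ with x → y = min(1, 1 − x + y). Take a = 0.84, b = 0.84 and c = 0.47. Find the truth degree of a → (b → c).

0.79

b → c = min(1, 1 − 0.84 + 0.47) = min(1, 0.63) = 0.63
a → (b → c) = min(1, 1 − 0.84 + 0.63) = min(1, 0.79) = 0.79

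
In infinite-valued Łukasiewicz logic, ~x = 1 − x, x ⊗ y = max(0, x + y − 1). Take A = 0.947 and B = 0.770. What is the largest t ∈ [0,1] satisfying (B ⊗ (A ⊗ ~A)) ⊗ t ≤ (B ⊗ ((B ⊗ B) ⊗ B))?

1.000

~A = 1 − 0.947 = 0.053
A ⊗ ~A = max(0, 0.947 + 0.053 − 1) = max(0, 0.000) = 0.000
B ⊗ (A ⊗ ~A) = max(0, 0.770 + 0.000 − 1) = max(0, -0.230) = 0.000
So the left factor is B ⊗ (A ⊗ ~A) = 0.000.
B ⊗ B = max(0, 0.770 + 0.770 − 1) = max(0, 0.540) = 0.540
(B ⊗ B) ⊗ B = max(0, 0.540 + 0.770 − 1) = max(0, 0.310) = 0.310
B ⊗ ((B ⊗ B) ⊗ B) = max(0, 0.770 + 0.310 − 1) = max(0, 0.080) = 0.080
So the right-hand bound is B ⊗ ((B ⊗ B) ⊗ B) = 0.080.
The residuum of the Łukasiewicz t-norm gives the supremum: min(1, 1 − 0.000 + 0.080).
1 − 0.000 + 0.080 = 1.080, so t = min(1, 1.080) = 1.000.
Check: 0.000 ⊗ 1.000 = max(0, 0.000) = 0.000 ≤ 0.080.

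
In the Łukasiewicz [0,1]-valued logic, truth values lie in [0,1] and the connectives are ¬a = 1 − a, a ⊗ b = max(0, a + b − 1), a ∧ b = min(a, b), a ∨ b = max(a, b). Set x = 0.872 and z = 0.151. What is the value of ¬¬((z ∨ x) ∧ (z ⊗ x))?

0.023

z ∨ x = max(0.151, 0.872) = 0.872
z ⊗ x = max(0, 0.151 + 0.872 − 1) = max(0, 0.023) = 0.023
(z ∨ x) ∧ (z ⊗ x) = min(0.872, 0.023) = 0.023
¬((z ∨ x) ∧ (z ⊗ x)) = 1 − 0.023 = 0.977
¬¬((z ∨ x) ∧ (z ⊗ x)) = 1 − 0.977 = 0.023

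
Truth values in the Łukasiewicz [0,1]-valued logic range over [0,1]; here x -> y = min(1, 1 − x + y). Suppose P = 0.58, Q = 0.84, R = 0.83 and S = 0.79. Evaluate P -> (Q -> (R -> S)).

1.00

R -> S = min(1, 1 − 0.83 + 0.79) = min(1, 0.96) = 0.96
Q -> (R -> S) = min(1, 1 − 0.84 + 0.96) = min(1, 1.12) = 1.00
P -> (Q -> (R -> S)) = min(1, 1 − 0.58 + 1.00) = min(1, 1.42) = 1.00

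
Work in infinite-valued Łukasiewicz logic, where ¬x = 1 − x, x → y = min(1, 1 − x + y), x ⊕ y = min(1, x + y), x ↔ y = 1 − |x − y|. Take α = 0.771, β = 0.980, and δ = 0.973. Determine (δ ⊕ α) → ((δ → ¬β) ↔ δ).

0.074

δ ⊕ α = min(1, 0.973 + 0.771) = min(1, 1.744) = 1.000
¬β = 1 − 0.980 = 0.020
δ → ¬β = min(1, 1 − 0.973 + 0.020) = min(1, 0.047) = 0.047
(δ → ¬β) ↔ δ = 1 − |0.047 − 0.973| = 1 − 0.926 = 0.074
(δ ⊕ α) → ((δ → ¬β) ↔ δ) = min(1, 1 − 1.000 + 0.074) = min(1, 0.074) = 0.074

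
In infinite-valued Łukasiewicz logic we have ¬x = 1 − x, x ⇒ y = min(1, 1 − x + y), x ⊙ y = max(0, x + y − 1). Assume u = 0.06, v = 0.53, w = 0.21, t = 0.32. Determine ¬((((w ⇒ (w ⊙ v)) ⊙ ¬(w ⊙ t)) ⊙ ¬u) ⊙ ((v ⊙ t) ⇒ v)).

w ⊙ v = max(0, 0.21 + 0.53 − 1) = max(0, -0.26) = 0.00
w ⇒ (w ⊙ v) = min(1, 1 − 0.21 + 0.00) = min(1, 0.79) = 0.79
w ⊙ t = max(0, 0.21 + 0.32 − 1) = max(0, -0.47) = 0.00
¬(w ⊙ t) = 1 − 0.00 = 1.00
(w ⇒ (w ⊙ v)) ⊙ ¬(w ⊙ t) = max(0, 0.79 + 1.00 − 1) = max(0, 0.79) = 0.79
¬u = 1 − 0.06 = 0.94
((w ⇒ (w ⊙ v)) ⊙ ¬(w ⊙ t)) ⊙ ¬u = max(0, 0.79 + 0.94 − 1) = max(0, 0.73) = 0.73
v ⊙ t = max(0, 0.53 + 0.32 − 1) = max(0, -0.15) = 0.00
(v ⊙ t) ⇒ v = min(1, 1 − 0.00 + 0.53) = min(1, 1.53) = 1.00
(((w ⇒ (w ⊙ v)) ⊙ ¬(w ⊙ t)) ⊙ ¬u) ⊙ ((v ⊙ t) ⇒ v) = max(0, 0.73 + 1.00 − 1) = max(0, 0.73) = 0.73
¬((((w ⇒ (w ⊙ v)) ⊙ ¬(w ⊙ t)) ⊙ ¬u) ⊙ ((v ⊙ t) ⇒ v)) = 1 − 0.73 = 0.27

0.27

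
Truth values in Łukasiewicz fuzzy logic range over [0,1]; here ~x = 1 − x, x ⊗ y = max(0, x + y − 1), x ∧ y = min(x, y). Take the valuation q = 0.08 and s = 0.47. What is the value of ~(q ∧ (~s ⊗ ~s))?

0.94

~s = 1 − 0.47 = 0.53
~s ⊗ ~s = max(0, 0.53 + 0.53 − 1) = max(0, 0.06) = 0.06
q ∧ (~s ⊗ ~s) = min(0.08, 0.06) = 0.06
~(q ∧ (~s ⊗ ~s)) = 1 − 0.06 = 0.94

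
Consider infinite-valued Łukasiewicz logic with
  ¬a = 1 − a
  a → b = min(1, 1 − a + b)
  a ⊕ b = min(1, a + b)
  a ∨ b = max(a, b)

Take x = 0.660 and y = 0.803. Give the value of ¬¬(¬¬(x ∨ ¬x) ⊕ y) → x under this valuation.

0.660

¬x = 1 − 0.660 = 0.340
x ∨ ¬x = max(0.660, 0.340) = 0.660
¬(x ∨ ¬x) = 1 − 0.660 = 0.340
¬¬(x ∨ ¬x) = 1 − 0.340 = 0.660
¬¬(x ∨ ¬x) ⊕ y = min(1, 0.660 + 0.803) = min(1, 1.463) = 1.000
¬(¬¬(x ∨ ¬x) ⊕ y) = 1 − 1.000 = 0.000
¬¬(¬¬(x ∨ ¬x) ⊕ y) = 1 − 0.000 = 1.000
¬¬(¬¬(x ∨ ¬x) ⊕ y) → x = min(1, 1 − 1.000 + 0.660) = min(1, 0.660) = 0.660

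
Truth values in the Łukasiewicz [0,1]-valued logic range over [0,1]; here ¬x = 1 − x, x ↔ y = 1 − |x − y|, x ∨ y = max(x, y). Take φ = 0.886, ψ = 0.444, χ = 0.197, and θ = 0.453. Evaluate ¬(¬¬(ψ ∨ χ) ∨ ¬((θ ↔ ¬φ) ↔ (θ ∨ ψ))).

ψ ∨ χ = max(0.444, 0.197) = 0.444
¬(ψ ∨ χ) = 1 − 0.444 = 0.556
¬¬(ψ ∨ χ) = 1 − 0.556 = 0.444
¬φ = 1 − 0.886 = 0.114
θ ↔ ¬φ = 1 − |0.453 − 0.114| = 1 − 0.339 = 0.661
θ ∨ ψ = max(0.453, 0.444) = 0.453
(θ ↔ ¬φ) ↔ (θ ∨ ψ) = 1 − |0.661 − 0.453| = 1 − 0.208 = 0.792
¬((θ ↔ ¬φ) ↔ (θ ∨ ψ)) = 1 − 0.792 = 0.208
¬¬(ψ ∨ χ) ∨ ¬((θ ↔ ¬φ) ↔ (θ ∨ ψ)) = max(0.444, 0.208) = 0.444
¬(¬¬(ψ ∨ χ) ∨ ¬((θ ↔ ¬φ) ↔ (θ ∨ ψ))) = 1 − 0.444 = 0.556

0.556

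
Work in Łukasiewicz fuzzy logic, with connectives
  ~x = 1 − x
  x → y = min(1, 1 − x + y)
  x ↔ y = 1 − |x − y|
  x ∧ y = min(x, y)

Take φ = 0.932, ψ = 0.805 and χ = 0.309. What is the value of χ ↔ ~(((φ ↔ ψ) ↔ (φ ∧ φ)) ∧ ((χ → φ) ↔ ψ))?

0.886

φ ↔ ψ = 1 − |0.932 − 0.805| = 1 − 0.127 = 0.873
φ ∧ φ = min(0.932, 0.932) = 0.932
(φ ↔ ψ) ↔ (φ ∧ φ) = 1 − |0.873 − 0.932| = 1 − 0.059 = 0.941
χ → φ = min(1, 1 − 0.309 + 0.932) = min(1, 1.623) = 1.000
(χ → φ) ↔ ψ = 1 − |1.000 − 0.805| = 1 − 0.195 = 0.805
((φ ↔ ψ) ↔ (φ ∧ φ)) ∧ ((χ → φ) ↔ ψ) = min(0.941, 0.805) = 0.805
~(((φ ↔ ψ) ↔ (φ ∧ φ)) ∧ ((χ → φ) ↔ ψ)) = 1 − 0.805 = 0.195
χ ↔ ~(((φ ↔ ψ) ↔ (φ ∧ φ)) ∧ ((χ → φ) ↔ ψ)) = 1 − |0.309 − 0.195| = 1 − 0.114 = 0.886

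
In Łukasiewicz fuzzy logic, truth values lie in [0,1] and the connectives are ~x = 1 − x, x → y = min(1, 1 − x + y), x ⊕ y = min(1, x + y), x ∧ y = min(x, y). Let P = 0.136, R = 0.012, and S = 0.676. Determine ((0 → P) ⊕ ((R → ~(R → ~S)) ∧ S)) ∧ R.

0.012

0 → P = min(1, 1 − 0.000 + 0.136) = min(1, 1.136) = 1.000
~S = 1 − 0.676 = 0.324
R → ~S = min(1, 1 − 0.012 + 0.324) = min(1, 1.312) = 1.000
~(R → ~S) = 1 − 1.000 = 0.000
R → ~(R → ~S) = min(1, 1 − 0.012 + 0.000) = min(1, 0.988) = 0.988
(R → ~(R → ~S)) ∧ S = min(0.988, 0.676) = 0.676
(0 → P) ⊕ ((R → ~(R → ~S)) ∧ S) = min(1, 1.000 + 0.676) = min(1, 1.676) = 1.000
((0 → P) ⊕ ((R → ~(R → ~S)) ∧ S)) ∧ R = min(1.000, 0.012) = 0.012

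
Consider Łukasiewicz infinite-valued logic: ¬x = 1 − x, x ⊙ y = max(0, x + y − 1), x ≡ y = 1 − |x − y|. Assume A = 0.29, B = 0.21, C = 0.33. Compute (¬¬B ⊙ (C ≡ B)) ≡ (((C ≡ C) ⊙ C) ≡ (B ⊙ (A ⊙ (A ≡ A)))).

0.42

¬B = 1 − 0.21 = 0.79
¬¬B = 1 − 0.79 = 0.21
C ≡ B = 1 − |0.33 − 0.21| = 1 − 0.12 = 0.88
¬¬B ⊙ (C ≡ B) = max(0, 0.21 + 0.88 − 1) = max(0, 0.09) = 0.09
C ≡ C = 1 − |0.33 − 0.33| = 1 − 0.00 = 1.00
(C ≡ C) ⊙ C = max(0, 1.00 + 0.33 − 1) = max(0, 0.33) = 0.33
A ≡ A = 1 − |0.29 − 0.29| = 1 − 0.00 = 1.00
A ⊙ (A ≡ A) = max(0, 0.29 + 1.00 − 1) = max(0, 0.29) = 0.29
B ⊙ (A ⊙ (A ≡ A)) = max(0, 0.21 + 0.29 − 1) = max(0, -0.50) = 0.00
((C ≡ C) ⊙ C) ≡ (B ⊙ (A ⊙ (A ≡ A))) = 1 − |0.33 − 0.00| = 1 − 0.33 = 0.67
(¬¬B ⊙ (C ≡ B)) ≡ (((C ≡ C) ⊙ C) ≡ (B ⊙ (A ⊙ (A ≡ A)))) = 1 − |0.09 − 0.67| = 1 − 0.58 = 0.42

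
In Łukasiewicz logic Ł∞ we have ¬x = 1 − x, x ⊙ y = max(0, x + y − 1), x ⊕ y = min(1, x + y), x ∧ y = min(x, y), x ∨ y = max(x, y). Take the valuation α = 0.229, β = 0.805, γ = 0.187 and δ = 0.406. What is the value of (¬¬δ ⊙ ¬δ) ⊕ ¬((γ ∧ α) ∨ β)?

¬δ = 1 − 0.406 = 0.594
¬¬δ = 1 − 0.594 = 0.406
¬¬δ ⊙ ¬δ = max(0, 0.406 + 0.594 − 1) = max(0, 0.000) = 0.000
γ ∧ α = min(0.187, 0.229) = 0.187
(γ ∧ α) ∨ β = max(0.187, 0.805) = 0.805
¬((γ ∧ α) ∨ β) = 1 − 0.805 = 0.195
(¬¬δ ⊙ ¬δ) ⊕ ¬((γ ∧ α) ∨ β) = min(1, 0.000 + 0.195) = min(1, 0.195) = 0.195

0.195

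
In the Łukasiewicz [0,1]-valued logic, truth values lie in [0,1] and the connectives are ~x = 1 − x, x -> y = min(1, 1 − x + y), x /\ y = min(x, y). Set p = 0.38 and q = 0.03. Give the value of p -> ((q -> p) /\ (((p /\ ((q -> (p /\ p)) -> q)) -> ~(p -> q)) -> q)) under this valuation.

0.65

q -> p = min(1, 1 − 0.03 + 0.38) = min(1, 1.35) = 1.00
p /\ p = min(0.38, 0.38) = 0.38
q -> (p /\ p) = min(1, 1 − 0.03 + 0.38) = min(1, 1.35) = 1.00
(q -> (p /\ p)) -> q = min(1, 1 − 1.00 + 0.03) = min(1, 0.03) = 0.03
p /\ ((q -> (p /\ p)) -> q) = min(0.38, 0.03) = 0.03
p -> q = min(1, 1 − 0.38 + 0.03) = min(1, 0.65) = 0.65
~(p -> q) = 1 − 0.65 = 0.35
(p /\ ((q -> (p /\ p)) -> q)) -> ~(p -> q) = min(1, 1 − 0.03 + 0.35) = min(1, 1.32) = 1.00
((p /\ ((q -> (p /\ p)) -> q)) -> ~(p -> q)) -> q = min(1, 1 − 1.00 + 0.03) = min(1, 0.03) = 0.03
(q -> p) /\ (((p /\ ((q -> (p /\ p)) -> q)) -> ~(p -> q)) -> q) = min(1.00, 0.03) = 0.03
p -> ((q -> p) /\ (((p /\ ((q -> (p /\ p)) -> q)) -> ~(p -> q)) -> q)) = min(1, 1 − 0.38 + 0.03) = min(1, 0.65) = 0.65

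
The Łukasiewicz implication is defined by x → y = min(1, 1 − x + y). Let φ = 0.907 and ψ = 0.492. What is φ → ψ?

0.585

φ → ψ = min(1, 1 − 0.907 + 0.492) = min(1, 0.585) = 0.585
For comparison, the Gödel implication (1 if x ≤ y else y) would give 0.492.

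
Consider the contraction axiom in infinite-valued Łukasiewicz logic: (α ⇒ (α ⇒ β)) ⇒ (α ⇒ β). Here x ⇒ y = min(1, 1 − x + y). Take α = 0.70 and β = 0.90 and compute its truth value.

α ⇒ β = min(1, 1 − 0.70 + 0.90) = min(1, 1.20) = 1.00
α ⇒ (α ⇒ β) = min(1, 1 − 0.70 + 1.00) = min(1, 1.30) = 1.00
(α ⇒ (α ⇒ β)) ⇒ (α ⇒ β) = min(1, 1 − 1.00 + 1.00) = min(1, 1.00) = 1.00

1.00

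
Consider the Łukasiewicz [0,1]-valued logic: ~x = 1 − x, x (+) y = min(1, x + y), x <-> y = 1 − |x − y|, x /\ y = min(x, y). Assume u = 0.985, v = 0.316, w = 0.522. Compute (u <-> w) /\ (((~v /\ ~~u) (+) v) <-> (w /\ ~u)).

0.015

u <-> w = 1 − |0.985 − 0.522| = 1 − 0.463 = 0.537
~v = 1 − 0.316 = 0.684
~u = 1 − 0.985 = 0.015
~~u = 1 − 0.015 = 0.985
~v /\ ~~u = min(0.684, 0.985) = 0.684
(~v /\ ~~u) (+) v = min(1, 0.684 + 0.316) = min(1, 1.000) = 1.000
w /\ ~u = min(0.522, 0.015) = 0.015
((~v /\ ~~u) (+) v) <-> (w /\ ~u) = 1 − |1.000 − 0.015| = 1 − 0.985 = 0.015
(u <-> w) /\ (((~v /\ ~~u) (+) v) <-> (w /\ ~u)) = min(0.537, 0.015) = 0.015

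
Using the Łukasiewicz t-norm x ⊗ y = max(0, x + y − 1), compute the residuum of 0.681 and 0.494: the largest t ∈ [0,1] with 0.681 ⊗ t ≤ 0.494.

0.813

The residuum of the Łukasiewicz t-norm gives the supremum: min(1, 1 − 0.681 + 0.494).
1 − 0.681 + 0.494 = 0.813, so t = min(1, 0.813) = 0.813.
Check: 0.681 ⊗ 0.813 = max(0, 0.494) = 0.494 ≤ 0.494.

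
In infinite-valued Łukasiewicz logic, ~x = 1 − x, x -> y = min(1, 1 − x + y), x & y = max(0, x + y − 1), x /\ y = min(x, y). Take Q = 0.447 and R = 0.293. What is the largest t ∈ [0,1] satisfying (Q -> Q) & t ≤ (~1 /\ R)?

0.000

Q -> Q = min(1, 1 − 0.447 + 0.447) = min(1, 1.000) = 1.000
So the left factor is Q -> Q = 1.000.
~1 = 1 − 1.000 = 0.000
~1 /\ R = min(0.000, 0.293) = 0.000
So the right-hand bound is ~1 /\ R = 0.000.
The residuum of the Łukasiewicz t-norm gives the supremum: min(1, 1 − 1.000 + 0.000).
1 − 1.000 + 0.000 = 0.000, so t = min(1, 0.000) = 0.000.
Check: 1.000 & 0.000 = max(0, 0.000) = 0.000 ≤ 0.000.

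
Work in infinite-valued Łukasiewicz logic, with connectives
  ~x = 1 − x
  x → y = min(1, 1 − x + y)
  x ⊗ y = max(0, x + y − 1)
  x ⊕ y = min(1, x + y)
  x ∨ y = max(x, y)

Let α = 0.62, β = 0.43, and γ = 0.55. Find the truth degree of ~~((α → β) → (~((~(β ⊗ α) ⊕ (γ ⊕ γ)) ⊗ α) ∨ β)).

α → β = min(1, 1 − 0.62 + 0.43) = min(1, 0.81) = 0.81
β ⊗ α = max(0, 0.43 + 0.62 − 1) = max(0, 0.05) = 0.05
~(β ⊗ α) = 1 − 0.05 = 0.95
γ ⊕ γ = min(1, 0.55 + 0.55) = min(1, 1.10) = 1.00
~(β ⊗ α) ⊕ (γ ⊕ γ) = min(1, 0.95 + 1.00) = min(1, 1.95) = 1.00
(~(β ⊗ α) ⊕ (γ ⊕ γ)) ⊗ α = max(0, 1.00 + 0.62 − 1) = max(0, 0.62) = 0.62
~((~(β ⊗ α) ⊕ (γ ⊕ γ)) ⊗ α) = 1 − 0.62 = 0.38
~((~(β ⊗ α) ⊕ (γ ⊕ γ)) ⊗ α) ∨ β = max(0.38, 0.43) = 0.43
(α → β) → (~((~(β ⊗ α) ⊕ (γ ⊕ γ)) ⊗ α) ∨ β) = min(1, 1 − 0.81 + 0.43) = min(1, 0.62) = 0.62
~((α → β) → (~((~(β ⊗ α) ⊕ (γ ⊕ γ)) ⊗ α) ∨ β)) = 1 − 0.62 = 0.38
~~((α → β) → (~((~(β ⊗ α) ⊕ (γ ⊕ γ)) ⊗ α) ∨ β)) = 1 − 0.38 = 0.62

0.62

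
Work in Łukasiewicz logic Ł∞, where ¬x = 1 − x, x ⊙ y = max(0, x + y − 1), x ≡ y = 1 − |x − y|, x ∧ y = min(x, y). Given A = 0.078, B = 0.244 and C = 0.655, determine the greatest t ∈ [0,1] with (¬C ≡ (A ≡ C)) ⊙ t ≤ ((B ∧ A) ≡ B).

¬C = 1 − 0.655 = 0.345
A ≡ C = 1 − |0.078 − 0.655| = 1 − 0.577 = 0.423
¬C ≡ (A ≡ C) = 1 − |0.345 − 0.423| = 1 − 0.078 = 0.922
So the left factor is ¬C ≡ (A ≡ C) = 0.922.
B ∧ A = min(0.244, 0.078) = 0.078
(B ∧ A) ≡ B = 1 − |0.078 − 0.244| = 1 − 0.166 = 0.834
So the right-hand bound is (B ∧ A) ≡ B = 0.834.
The residuum of the Łukasiewicz t-norm gives the supremum: min(1, 1 − 0.922 + 0.834).
1 − 0.922 + 0.834 = 0.912, so t = min(1, 0.912) = 0.912.
Check: 0.922 ⊙ 0.912 = max(0, 0.834) = 0.834 ≤ 0.834.

0.912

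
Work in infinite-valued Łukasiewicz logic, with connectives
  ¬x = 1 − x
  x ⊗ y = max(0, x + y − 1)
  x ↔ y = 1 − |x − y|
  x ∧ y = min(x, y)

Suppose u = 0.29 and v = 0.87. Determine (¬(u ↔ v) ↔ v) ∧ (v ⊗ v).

u ↔ v = 1 − |0.29 − 0.87| = 1 − 0.58 = 0.42
¬(u ↔ v) = 1 − 0.42 = 0.58
¬(u ↔ v) ↔ v = 1 − |0.58 − 0.87| = 1 − 0.29 = 0.71
v ⊗ v = max(0, 0.87 + 0.87 − 1) = max(0, 0.74) = 0.74
(¬(u ↔ v) ↔ v) ∧ (v ⊗ v) = min(0.71, 0.74) = 0.71

0.71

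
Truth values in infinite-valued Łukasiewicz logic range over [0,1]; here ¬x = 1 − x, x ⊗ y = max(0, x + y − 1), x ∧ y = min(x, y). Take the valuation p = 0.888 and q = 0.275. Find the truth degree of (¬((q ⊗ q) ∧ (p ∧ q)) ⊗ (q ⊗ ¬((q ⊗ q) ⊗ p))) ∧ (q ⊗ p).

0.163

q ⊗ q = max(0, 0.275 + 0.275 − 1) = max(0, -0.450) = 0.000
p ∧ q = min(0.888, 0.275) = 0.275
(q ⊗ q) ∧ (p ∧ q) = min(0.000, 0.275) = 0.000
¬((q ⊗ q) ∧ (p ∧ q)) = 1 − 0.000 = 1.000
(q ⊗ q) ⊗ p = max(0, 0.000 + 0.888 − 1) = max(0, -0.112) = 0.000
¬((q ⊗ q) ⊗ p) = 1 − 0.000 = 1.000
q ⊗ ¬((q ⊗ q) ⊗ p) = max(0, 0.275 + 1.000 − 1) = max(0, 0.275) = 0.275
¬((q ⊗ q) ∧ (p ∧ q)) ⊗ (q ⊗ ¬((q ⊗ q) ⊗ p)) = max(0, 1.000 + 0.275 − 1) = max(0, 0.275) = 0.275
q ⊗ p = max(0, 0.275 + 0.888 − 1) = max(0, 0.163) = 0.163
(¬((q ⊗ q) ∧ (p ∧ q)) ⊗ (q ⊗ ¬((q ⊗ q) ⊗ p))) ∧ (q ⊗ p) = min(0.275, 0.163) = 0.163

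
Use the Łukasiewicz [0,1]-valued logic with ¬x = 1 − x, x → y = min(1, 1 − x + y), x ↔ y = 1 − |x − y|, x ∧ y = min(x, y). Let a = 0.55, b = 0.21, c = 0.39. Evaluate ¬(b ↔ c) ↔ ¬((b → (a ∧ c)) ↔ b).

0.39

b ↔ c = 1 − |0.21 − 0.39| = 1 − 0.18 = 0.82
¬(b ↔ c) = 1 − 0.82 = 0.18
a ∧ c = min(0.55, 0.39) = 0.39
b → (a ∧ c) = min(1, 1 − 0.21 + 0.39) = min(1, 1.18) = 1.00
(b → (a ∧ c)) ↔ b = 1 − |1.00 − 0.21| = 1 − 0.79 = 0.21
¬((b → (a ∧ c)) ↔ b) = 1 − 0.21 = 0.79
¬(b ↔ c) ↔ ¬((b → (a ∧ c)) ↔ b) = 1 − |0.18 − 0.79| = 1 − 0.61 = 0.39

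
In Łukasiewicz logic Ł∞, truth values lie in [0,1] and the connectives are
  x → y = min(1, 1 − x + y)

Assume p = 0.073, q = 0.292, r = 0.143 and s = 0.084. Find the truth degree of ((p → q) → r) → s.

0.941

p → q = min(1, 1 − 0.073 + 0.292) = min(1, 1.219) = 1.000
(p → q) → r = min(1, 1 − 1.000 + 0.143) = min(1, 0.143) = 0.143
((p → q) → r) → s = min(1, 1 − 0.143 + 0.084) = min(1, 0.941) = 0.941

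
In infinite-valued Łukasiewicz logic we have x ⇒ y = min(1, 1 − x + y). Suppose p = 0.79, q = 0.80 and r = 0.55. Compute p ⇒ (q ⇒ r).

0.96

q ⇒ r = min(1, 1 − 0.80 + 0.55) = min(1, 0.75) = 0.75
p ⇒ (q ⇒ r) = min(1, 1 − 0.79 + 0.75) = min(1, 0.96) = 0.96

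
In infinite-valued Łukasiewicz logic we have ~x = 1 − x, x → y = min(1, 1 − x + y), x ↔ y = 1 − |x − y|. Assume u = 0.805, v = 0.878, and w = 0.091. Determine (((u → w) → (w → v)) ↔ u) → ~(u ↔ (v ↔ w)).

u → w = min(1, 1 − 0.805 + 0.091) = min(1, 0.286) = 0.286
w → v = min(1, 1 − 0.091 + 0.878) = min(1, 1.787) = 1.000
(u → w) → (w → v) = min(1, 1 − 0.286 + 1.000) = min(1, 1.714) = 1.000
((u → w) → (w → v)) ↔ u = 1 − |1.000 − 0.805| = 1 − 0.195 = 0.805
v ↔ w = 1 − |0.878 − 0.091| = 1 − 0.787 = 0.213
u ↔ (v ↔ w) = 1 − |0.805 − 0.213| = 1 − 0.592 = 0.408
~(u ↔ (v ↔ w)) = 1 − 0.408 = 0.592
(((u → w) → (w → v)) ↔ u) → ~(u ↔ (v ↔ w)) = min(1, 1 − 0.805 + 0.592) = min(1, 0.787) = 0.787

0.787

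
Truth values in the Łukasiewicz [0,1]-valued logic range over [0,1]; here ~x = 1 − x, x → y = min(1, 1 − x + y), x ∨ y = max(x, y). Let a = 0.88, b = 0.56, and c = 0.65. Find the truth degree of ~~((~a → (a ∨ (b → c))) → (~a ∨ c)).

0.65

~a = 1 − 0.88 = 0.12
b → c = min(1, 1 − 0.56 + 0.65) = min(1, 1.09) = 1.00
a ∨ (b → c) = max(0.88, 1.00) = 1.00
~a → (a ∨ (b → c)) = min(1, 1 − 0.12 + 1.00) = min(1, 1.88) = 1.00
~a ∨ c = max(0.12, 0.65) = 0.65
(~a → (a ∨ (b → c))) → (~a ∨ c) = min(1, 1 − 1.00 + 0.65) = min(1, 0.65) = 0.65
~((~a → (a ∨ (b → c))) → (~a ∨ c)) = 1 − 0.65 = 0.35
~~((~a → (a ∨ (b → c))) → (~a ∨ c)) = 1 − 0.35 = 0.65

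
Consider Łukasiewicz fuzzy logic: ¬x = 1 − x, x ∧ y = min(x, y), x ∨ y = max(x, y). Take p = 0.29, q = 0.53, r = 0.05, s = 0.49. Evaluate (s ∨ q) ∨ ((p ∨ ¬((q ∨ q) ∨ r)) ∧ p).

s ∨ q = max(0.49, 0.53) = 0.53
q ∨ q = max(0.53, 0.53) = 0.53
(q ∨ q) ∨ r = max(0.53, 0.05) = 0.53
¬((q ∨ q) ∨ r) = 1 − 0.53 = 0.47
p ∨ ¬((q ∨ q) ∨ r) = max(0.29, 0.47) = 0.47
(p ∨ ¬((q ∨ q) ∨ r)) ∧ p = min(0.47, 0.29) = 0.29
(s ∨ q) ∨ ((p ∨ ¬((q ∨ q) ∨ r)) ∧ p) = max(0.53, 0.29) = 0.53

0.53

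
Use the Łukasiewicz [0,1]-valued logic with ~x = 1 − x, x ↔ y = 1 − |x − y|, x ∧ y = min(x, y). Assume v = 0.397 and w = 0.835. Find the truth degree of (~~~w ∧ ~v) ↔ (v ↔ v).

~w = 1 − 0.835 = 0.165
~~w = 1 − 0.165 = 0.835
~~~w = 1 − 0.835 = 0.165
~v = 1 − 0.397 = 0.603
~~~w ∧ ~v = min(0.165, 0.603) = 0.165
v ↔ v = 1 − |0.397 − 0.397| = 1 − 0.000 = 1.000
(~~~w ∧ ~v) ↔ (v ↔ v) = 1 − |0.165 − 1.000| = 1 − 0.835 = 0.165

0.165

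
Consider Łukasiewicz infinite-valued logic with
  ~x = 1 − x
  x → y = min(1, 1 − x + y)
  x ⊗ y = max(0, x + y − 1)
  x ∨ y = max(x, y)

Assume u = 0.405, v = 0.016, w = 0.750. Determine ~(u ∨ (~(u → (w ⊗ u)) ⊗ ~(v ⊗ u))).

0.595

w ⊗ u = max(0, 0.750 + 0.405 − 1) = max(0, 0.155) = 0.155
u → (w ⊗ u) = min(1, 1 − 0.405 + 0.155) = min(1, 0.750) = 0.750
~(u → (w ⊗ u)) = 1 − 0.750 = 0.250
v ⊗ u = max(0, 0.016 + 0.405 − 1) = max(0, -0.579) = 0.000
~(v ⊗ u) = 1 − 0.000 = 1.000
~(u → (w ⊗ u)) ⊗ ~(v ⊗ u) = max(0, 0.250 + 1.000 − 1) = max(0, 0.250) = 0.250
u ∨ (~(u → (w ⊗ u)) ⊗ ~(v ⊗ u)) = max(0.405, 0.250) = 0.405
~(u ∨ (~(u → (w ⊗ u)) ⊗ ~(v ⊗ u))) = 1 − 0.405 = 0.595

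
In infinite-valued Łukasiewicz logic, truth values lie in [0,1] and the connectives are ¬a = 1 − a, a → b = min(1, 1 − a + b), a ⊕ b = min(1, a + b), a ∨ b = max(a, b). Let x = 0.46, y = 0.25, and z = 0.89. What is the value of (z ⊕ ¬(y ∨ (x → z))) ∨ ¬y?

0.89

x → z = min(1, 1 − 0.46 + 0.89) = min(1, 1.43) = 1.00
y ∨ (x → z) = max(0.25, 1.00) = 1.00
¬(y ∨ (x → z)) = 1 − 1.00 = 0.00
z ⊕ ¬(y ∨ (x → z)) = min(1, 0.89 + 0.00) = min(1, 0.89) = 0.89
¬y = 1 − 0.25 = 0.75
(z ⊕ ¬(y ∨ (x → z))) ∨ ¬y = max(0.89, 0.75) = 0.89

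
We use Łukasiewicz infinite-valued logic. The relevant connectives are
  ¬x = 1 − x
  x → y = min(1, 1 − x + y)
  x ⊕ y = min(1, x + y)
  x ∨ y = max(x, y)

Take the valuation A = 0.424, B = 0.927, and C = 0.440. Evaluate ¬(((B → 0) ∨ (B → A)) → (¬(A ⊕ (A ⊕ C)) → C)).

B → 0 = min(1, 1 − 0.927 + 0.000) = min(1, 0.073) = 0.073
B → A = min(1, 1 − 0.927 + 0.424) = min(1, 0.497) = 0.497
(B → 0) ∨ (B → A) = max(0.073, 0.497) = 0.497
A ⊕ C = min(1, 0.424 + 0.440) = min(1, 0.864) = 0.864
A ⊕ (A ⊕ C) = min(1, 0.424 + 0.864) = min(1, 1.288) = 1.000
¬(A ⊕ (A ⊕ C)) = 1 − 1.000 = 0.000
¬(A ⊕ (A ⊕ C)) → C = min(1, 1 − 0.000 + 0.440) = min(1, 1.440) = 1.000
((B → 0) ∨ (B → A)) → (¬(A ⊕ (A ⊕ C)) → C) = min(1, 1 − 0.497 + 1.000) = min(1, 1.503) = 1.000
¬(((B → 0) ∨ (B → A)) → (¬(A ⊕ (A ⊕ C)) → C)) = 1 − 1.000 = 0.000

0.000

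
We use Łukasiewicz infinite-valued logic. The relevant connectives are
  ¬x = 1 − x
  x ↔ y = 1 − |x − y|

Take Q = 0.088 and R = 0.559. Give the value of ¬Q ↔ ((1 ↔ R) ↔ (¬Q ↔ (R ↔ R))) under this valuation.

0.735

¬Q = 1 − 0.088 = 0.912
1 ↔ R = 1 − |1.000 − 0.559| = 1 − 0.441 = 0.559
R ↔ R = 1 − |0.559 − 0.559| = 1 − 0.000 = 1.000
¬Q ↔ (R ↔ R) = 1 − |0.912 − 1.000| = 1 − 0.088 = 0.912
(1 ↔ R) ↔ (¬Q ↔ (R ↔ R)) = 1 − |0.559 − 0.912| = 1 − 0.353 = 0.647
¬Q ↔ ((1 ↔ R) ↔ (¬Q ↔ (R ↔ R))) = 1 − |0.912 − 0.647| = 1 − 0.265 = 0.735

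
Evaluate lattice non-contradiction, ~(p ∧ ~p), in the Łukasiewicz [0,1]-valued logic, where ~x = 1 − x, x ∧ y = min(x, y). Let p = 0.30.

~p = 1 − 0.30 = 0.70
p ∧ ~p = min(0.30, 0.70) = 0.30
~(p ∧ ~p) = 1 − 0.30 = 0.70
(The value 0.70 < 1 shows this instance is not satisfied; not a Ł∞-tautology — its value is 1 − min(a, 1−a).)

0.70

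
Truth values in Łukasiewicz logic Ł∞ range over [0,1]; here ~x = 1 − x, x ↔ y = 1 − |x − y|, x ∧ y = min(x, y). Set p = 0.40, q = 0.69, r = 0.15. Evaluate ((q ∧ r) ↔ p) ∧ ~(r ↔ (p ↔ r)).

q ∧ r = min(0.69, 0.15) = 0.15
(q ∧ r) ↔ p = 1 − |0.15 − 0.40| = 1 − 0.25 = 0.75
p ↔ r = 1 − |0.40 − 0.15| = 1 − 0.25 = 0.75
r ↔ (p ↔ r) = 1 − |0.15 − 0.75| = 1 − 0.60 = 0.40
~(r ↔ (p ↔ r)) = 1 − 0.40 = 0.60
((q ∧ r) ↔ p) ∧ ~(r ↔ (p ↔ r)) = min(0.75, 0.60) = 0.60

0.60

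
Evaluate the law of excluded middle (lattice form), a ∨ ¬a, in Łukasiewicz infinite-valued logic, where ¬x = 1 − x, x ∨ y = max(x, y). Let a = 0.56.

¬a = 1 − 0.56 = 0.44
a ∨ ¬a = max(0.56, 0.44) = 0.56
(The value 0.56 < 1 shows this instance is not satisfied; not a Ł∞-tautology — its value is max(a, 1−a).)

0.56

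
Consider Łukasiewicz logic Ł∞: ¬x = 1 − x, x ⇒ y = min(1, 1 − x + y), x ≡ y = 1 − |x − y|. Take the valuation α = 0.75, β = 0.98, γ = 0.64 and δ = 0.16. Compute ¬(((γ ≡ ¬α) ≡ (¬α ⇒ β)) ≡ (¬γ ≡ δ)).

¬α = 1 − 0.75 = 0.25
γ ≡ ¬α = 1 − |0.64 − 0.25| = 1 − 0.39 = 0.61
¬α ⇒ β = min(1, 1 − 0.25 + 0.98) = min(1, 1.73) = 1.00
(γ ≡ ¬α) ≡ (¬α ⇒ β) = 1 − |0.61 − 1.00| = 1 − 0.39 = 0.61
¬γ = 1 − 0.64 = 0.36
¬γ ≡ δ = 1 − |0.36 − 0.16| = 1 − 0.20 = 0.80
((γ ≡ ¬α) ≡ (¬α ⇒ β)) ≡ (¬γ ≡ δ) = 1 − |0.61 − 0.80| = 1 − 0.19 = 0.81
¬(((γ ≡ ¬α) ≡ (¬α ⇒ β)) ≡ (¬γ ≡ δ)) = 1 − 0.81 = 0.19

0.19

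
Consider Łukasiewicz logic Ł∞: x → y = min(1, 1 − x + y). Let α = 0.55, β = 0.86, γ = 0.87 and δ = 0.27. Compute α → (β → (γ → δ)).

γ → δ = min(1, 1 − 0.87 + 0.27) = min(1, 0.40) = 0.40
β → (γ → δ) = min(1, 1 − 0.86 + 0.40) = min(1, 0.54) = 0.54
α → (β → (γ → δ)) = min(1, 1 − 0.55 + 0.54) = min(1, 0.99) = 0.99

0.99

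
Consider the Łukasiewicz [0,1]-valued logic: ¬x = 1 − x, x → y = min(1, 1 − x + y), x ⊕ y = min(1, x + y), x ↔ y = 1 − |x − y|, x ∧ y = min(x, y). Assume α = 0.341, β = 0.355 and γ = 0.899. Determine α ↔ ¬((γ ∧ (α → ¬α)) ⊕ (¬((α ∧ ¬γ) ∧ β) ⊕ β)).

¬α = 1 − 0.341 = 0.659
α → ¬α = min(1, 1 − 0.341 + 0.659) = min(1, 1.318) = 1.000
γ ∧ (α → ¬α) = min(0.899, 1.000) = 0.899
¬γ = 1 − 0.899 = 0.101
α ∧ ¬γ = min(0.341, 0.101) = 0.101
(α ∧ ¬γ) ∧ β = min(0.101, 0.355) = 0.101
¬((α ∧ ¬γ) ∧ β) = 1 − 0.101 = 0.899
¬((α ∧ ¬γ) ∧ β) ⊕ β = min(1, 0.899 + 0.355) = min(1, 1.254) = 1.000
(γ ∧ (α → ¬α)) ⊕ (¬((α ∧ ¬γ) ∧ β) ⊕ β) = min(1, 0.899 + 1.000) = min(1, 1.899) = 1.000
¬((γ ∧ (α → ¬α)) ⊕ (¬((α ∧ ¬γ) ∧ β) ⊕ β)) = 1 − 1.000 = 0.000
α ↔ ¬((γ ∧ (α → ¬α)) ⊕ (¬((α ∧ ¬γ) ∧ β) ⊕ β)) = 1 − |0.341 − 0.000| = 1 − 0.341 = 0.659

0.659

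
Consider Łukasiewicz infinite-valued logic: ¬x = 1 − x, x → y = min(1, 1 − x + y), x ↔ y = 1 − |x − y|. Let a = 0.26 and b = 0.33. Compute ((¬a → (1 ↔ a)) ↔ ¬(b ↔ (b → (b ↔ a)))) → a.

0.41

¬a = 1 − 0.26 = 0.74
1 ↔ a = 1 − |1.00 − 0.26| = 1 − 0.74 = 0.26
¬a → (1 ↔ a) = min(1, 1 − 0.74 + 0.26) = min(1, 0.52) = 0.52
b ↔ a = 1 − |0.33 − 0.26| = 1 − 0.07 = 0.93
b → (b ↔ a) = min(1, 1 − 0.33 + 0.93) = min(1, 1.60) = 1.00
b ↔ (b → (b ↔ a)) = 1 − |0.33 − 1.00| = 1 − 0.67 = 0.33
¬(b ↔ (b → (b ↔ a))) = 1 − 0.33 = 0.67
(¬a → (1 ↔ a)) ↔ ¬(b ↔ (b → (b ↔ a))) = 1 − |0.52 − 0.67| = 1 − 0.15 = 0.85
((¬a → (1 ↔ a)) ↔ ¬(b ↔ (b → (b ↔ a)))) → a = min(1, 1 − 0.85 + 0.26) = min(1, 0.41) = 0.41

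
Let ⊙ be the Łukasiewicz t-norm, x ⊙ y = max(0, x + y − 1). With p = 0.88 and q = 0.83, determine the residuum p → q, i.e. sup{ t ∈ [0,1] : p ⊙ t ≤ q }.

The residuum of the Łukasiewicz t-norm gives the supremum: min(1, 1 − 0.88 + 0.83).
1 − 0.88 + 0.83 = 0.95, so t = min(1, 0.95) = 0.95.
Check: 0.88 ⊙ 0.95 = max(0, 0.83) = 0.83 ≤ 0.83.

0.95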